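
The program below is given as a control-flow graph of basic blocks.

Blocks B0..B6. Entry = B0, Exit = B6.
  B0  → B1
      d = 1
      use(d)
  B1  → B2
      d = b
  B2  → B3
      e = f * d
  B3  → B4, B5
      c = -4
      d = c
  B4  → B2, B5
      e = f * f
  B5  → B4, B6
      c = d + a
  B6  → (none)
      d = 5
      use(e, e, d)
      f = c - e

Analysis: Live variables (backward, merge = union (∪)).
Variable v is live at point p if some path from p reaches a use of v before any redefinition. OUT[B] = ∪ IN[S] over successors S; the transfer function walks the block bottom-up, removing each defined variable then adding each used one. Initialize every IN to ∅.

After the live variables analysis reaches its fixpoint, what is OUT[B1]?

Answer: {a, d, f}

Working:
Fixpoint table:
  B0:   IN={a, b, f}   OUT={a, b, f}
  B1:   IN={a, b, f}   OUT={a, d, f}
  B2:   IN={a, d, f}   OUT={a, e, f}
  B3:   IN={a, e, f}   OUT={a, d, e, f}
  B4:   IN={a, d, f}   OUT={a, d, e, f}
  B5:   IN={a, d, e, f}   OUT={a, c, d, e, f}
  B6:   IN={c, e}   OUT={}

Merge at B1: OUT[B1] = IN[B2] = {a, d, f}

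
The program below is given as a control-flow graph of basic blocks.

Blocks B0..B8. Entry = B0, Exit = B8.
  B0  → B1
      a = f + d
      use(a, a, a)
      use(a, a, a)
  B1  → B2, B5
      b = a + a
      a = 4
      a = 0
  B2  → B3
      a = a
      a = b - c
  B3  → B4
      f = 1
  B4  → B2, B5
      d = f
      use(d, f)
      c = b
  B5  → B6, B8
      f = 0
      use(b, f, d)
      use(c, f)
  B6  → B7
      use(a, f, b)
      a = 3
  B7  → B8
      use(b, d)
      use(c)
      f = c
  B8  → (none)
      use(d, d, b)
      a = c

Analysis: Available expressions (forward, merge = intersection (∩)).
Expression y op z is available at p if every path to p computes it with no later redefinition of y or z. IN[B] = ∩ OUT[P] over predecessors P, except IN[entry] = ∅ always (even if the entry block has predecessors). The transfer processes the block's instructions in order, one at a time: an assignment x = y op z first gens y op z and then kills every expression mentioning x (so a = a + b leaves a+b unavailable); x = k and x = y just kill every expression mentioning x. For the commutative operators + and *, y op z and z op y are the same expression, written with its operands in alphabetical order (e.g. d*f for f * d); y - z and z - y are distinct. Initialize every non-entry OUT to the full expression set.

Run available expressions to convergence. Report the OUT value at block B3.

Converged values:
  B0:  IN={}  OUT={d+f}
  B1:  IN={d+f}  OUT={d+f}
  B2:  IN={}  OUT={b-c}
  B3:  IN={b-c}  OUT={b-c}
  B4:  IN={b-c}  OUT={}
  B5:  IN={}  OUT={}
  B6:  IN={}  OUT={}
  B7:  IN={}  OUT={}
  B8:  IN={}  OUT={}

Merge at B3: IN[B3] = OUT[B2] = {b-c}
Applying B3's transfer function to that IN value gives OUT[B3] (row B3 above).

Answer: {b-c}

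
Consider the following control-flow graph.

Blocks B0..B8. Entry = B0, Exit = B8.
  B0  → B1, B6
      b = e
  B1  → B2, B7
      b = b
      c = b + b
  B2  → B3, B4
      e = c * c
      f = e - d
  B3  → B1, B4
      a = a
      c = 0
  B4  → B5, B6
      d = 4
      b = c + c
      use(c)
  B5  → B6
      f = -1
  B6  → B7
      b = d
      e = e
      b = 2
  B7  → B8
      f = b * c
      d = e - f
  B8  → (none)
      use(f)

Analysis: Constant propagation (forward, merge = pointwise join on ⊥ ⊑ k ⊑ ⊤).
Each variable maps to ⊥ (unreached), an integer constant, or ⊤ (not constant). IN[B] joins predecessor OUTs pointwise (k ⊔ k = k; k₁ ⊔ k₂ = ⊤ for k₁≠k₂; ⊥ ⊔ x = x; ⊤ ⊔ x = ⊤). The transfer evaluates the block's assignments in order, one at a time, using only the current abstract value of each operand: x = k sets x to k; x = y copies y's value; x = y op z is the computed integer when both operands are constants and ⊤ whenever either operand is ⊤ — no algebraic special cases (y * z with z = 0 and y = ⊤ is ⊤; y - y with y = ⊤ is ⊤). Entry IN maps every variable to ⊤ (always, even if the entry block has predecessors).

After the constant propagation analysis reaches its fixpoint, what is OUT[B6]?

Answer: {a: ⊤, b: 2, c: ⊤, d: ⊤, e: ⊤, f: ⊤}

Working:
Converged values:
  B0:  IN=(all ⊤)  OUT=(all ⊤)
  B1:  IN=(all ⊤)  OUT=(all ⊤)
  B2:  IN=(all ⊤)  OUT=(all ⊤)
  B3:  IN=(all ⊤)  OUT={c:0; rest ⊤}
  B4:  IN=(all ⊤)  OUT={d:4; rest ⊤}
  B5:  IN={d:4; rest ⊤}  OUT={d:4, f:-1; rest ⊤}
  B6:  IN=(all ⊤)  OUT={b:2; rest ⊤}
  B7:  IN=(all ⊤)  OUT=(all ⊤)
  B8:  IN=(all ⊤)  OUT=(all ⊤)

Merge at B6: IN[B6] = OUT[B0] ⊔ OUT[B4] ⊔ OUT[B5] = {a: ⊤, b: ⊤, c: ⊤, d: ⊤, e: ⊤, f: ⊤}
Applying B6's transfer function to that IN value gives OUT[B6] (row B6 above).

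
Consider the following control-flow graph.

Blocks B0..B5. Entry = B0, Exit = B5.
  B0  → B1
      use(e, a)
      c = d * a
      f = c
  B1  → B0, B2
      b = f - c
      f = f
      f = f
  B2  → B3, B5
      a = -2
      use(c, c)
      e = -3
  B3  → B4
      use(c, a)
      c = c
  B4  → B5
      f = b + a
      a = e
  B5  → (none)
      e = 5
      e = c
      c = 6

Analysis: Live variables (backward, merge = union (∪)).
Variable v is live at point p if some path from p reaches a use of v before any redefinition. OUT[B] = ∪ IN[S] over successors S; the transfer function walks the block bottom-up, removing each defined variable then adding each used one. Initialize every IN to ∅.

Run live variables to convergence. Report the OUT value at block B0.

Converged values:
  B0:  IN={a, d, e}  OUT={a, c, d, e, f}
  B1:  IN={a, c, d, e, f}  OUT={a, b, c, d, e}
  B2:  IN={b, c}  OUT={a, b, c, e}
  B3:  IN={a, b, c, e}  OUT={a, b, c, e}
  B4:  IN={a, b, c, e}  OUT={c}
  B5:  IN={c}  OUT={}

Merge at B0: OUT[B0] = IN[B1] = {a, c, d, e, f}

Answer: {a, c, d, e, f}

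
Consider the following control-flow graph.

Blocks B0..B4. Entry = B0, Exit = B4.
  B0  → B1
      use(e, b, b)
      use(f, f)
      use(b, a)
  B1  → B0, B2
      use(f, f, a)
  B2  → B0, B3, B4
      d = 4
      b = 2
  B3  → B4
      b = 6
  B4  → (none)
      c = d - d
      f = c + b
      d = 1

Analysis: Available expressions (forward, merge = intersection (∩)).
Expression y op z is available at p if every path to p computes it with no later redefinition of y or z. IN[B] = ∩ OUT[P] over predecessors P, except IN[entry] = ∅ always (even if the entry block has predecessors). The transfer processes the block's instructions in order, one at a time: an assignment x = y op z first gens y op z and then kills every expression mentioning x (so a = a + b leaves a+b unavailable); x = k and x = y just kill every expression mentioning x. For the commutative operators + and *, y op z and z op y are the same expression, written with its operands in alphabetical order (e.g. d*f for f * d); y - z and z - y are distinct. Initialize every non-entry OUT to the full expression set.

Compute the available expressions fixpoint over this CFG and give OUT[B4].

Fixpoint table:
  B0:  IN={}  OUT={}
  B1:  IN={}  OUT={}
  B2:  IN={}  OUT={}
  B3:  IN={}  OUT={}
  B4:  IN={}  OUT={b+c}

Merge at B4: IN[B4] = OUT[B2] ∩ OUT[B3] = {}
Applying B4's transfer function to that IN value gives OUT[B4] (row B4 above).

Answer: {b+c}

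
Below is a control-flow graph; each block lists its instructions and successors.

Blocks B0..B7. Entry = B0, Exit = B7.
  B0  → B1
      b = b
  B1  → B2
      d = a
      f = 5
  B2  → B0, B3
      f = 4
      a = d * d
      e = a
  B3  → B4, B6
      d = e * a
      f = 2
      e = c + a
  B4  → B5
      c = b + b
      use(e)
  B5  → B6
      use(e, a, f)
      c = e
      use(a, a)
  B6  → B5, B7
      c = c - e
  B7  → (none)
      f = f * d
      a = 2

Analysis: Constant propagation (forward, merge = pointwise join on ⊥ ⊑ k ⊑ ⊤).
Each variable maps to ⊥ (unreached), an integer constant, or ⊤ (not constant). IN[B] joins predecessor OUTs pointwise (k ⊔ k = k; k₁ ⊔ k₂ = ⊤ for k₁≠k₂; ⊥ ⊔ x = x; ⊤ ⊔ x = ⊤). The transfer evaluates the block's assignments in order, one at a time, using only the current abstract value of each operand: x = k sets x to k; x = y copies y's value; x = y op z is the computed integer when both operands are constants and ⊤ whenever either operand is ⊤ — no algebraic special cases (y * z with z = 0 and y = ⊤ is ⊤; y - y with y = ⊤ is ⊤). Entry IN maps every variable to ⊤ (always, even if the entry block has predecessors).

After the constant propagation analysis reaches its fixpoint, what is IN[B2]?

Answer: {a: ⊤, b: ⊤, c: ⊤, d: ⊤, e: ⊤, f: 5}

Derivation:
Per-block solution:
  B0:   IN=(all ⊤)   OUT=(all ⊤)
  B1:   IN=(all ⊤)   OUT={f:5; rest ⊤}
  B2:   IN={f:5; rest ⊤}   OUT={f:4; rest ⊤}
  B3:   IN={f:4; rest ⊤}   OUT={f:2; rest ⊤}
  B4:   IN={f:2; rest ⊤}   OUT={f:2; rest ⊤}
  B5:   IN={f:2; rest ⊤}   OUT={f:2; rest ⊤}
  B6:   IN={f:2; rest ⊤}   OUT={f:2; rest ⊤}
  B7:   IN={f:2; rest ⊤}   OUT={a:2; rest ⊤}

Merge at B2: IN[B2] = OUT[B1] = {a: ⊤, b: ⊤, c: ⊤, d: ⊤, e: ⊤, f: 5}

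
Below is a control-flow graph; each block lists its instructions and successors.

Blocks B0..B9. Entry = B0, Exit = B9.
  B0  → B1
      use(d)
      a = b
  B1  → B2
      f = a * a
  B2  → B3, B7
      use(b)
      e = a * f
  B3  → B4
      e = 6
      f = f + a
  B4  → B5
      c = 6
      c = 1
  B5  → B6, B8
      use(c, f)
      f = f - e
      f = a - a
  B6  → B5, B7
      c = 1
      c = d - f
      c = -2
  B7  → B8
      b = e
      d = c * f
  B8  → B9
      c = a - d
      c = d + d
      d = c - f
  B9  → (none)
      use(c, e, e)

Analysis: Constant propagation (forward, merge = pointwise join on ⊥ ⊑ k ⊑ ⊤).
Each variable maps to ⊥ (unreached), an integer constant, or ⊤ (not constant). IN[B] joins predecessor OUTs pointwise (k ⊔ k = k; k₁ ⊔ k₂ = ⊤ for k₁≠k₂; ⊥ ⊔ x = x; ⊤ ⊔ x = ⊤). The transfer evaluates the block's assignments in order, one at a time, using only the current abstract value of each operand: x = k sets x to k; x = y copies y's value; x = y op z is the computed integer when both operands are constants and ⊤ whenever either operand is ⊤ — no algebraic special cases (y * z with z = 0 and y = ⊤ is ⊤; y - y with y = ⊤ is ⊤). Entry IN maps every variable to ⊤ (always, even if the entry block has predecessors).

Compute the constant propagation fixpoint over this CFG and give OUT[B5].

Answer: {a: ⊤, b: ⊤, c: ⊤, d: ⊤, e: 6, f: ⊤}

Trace:
Fixpoint table:
  B0: | IN=(all ⊤) | OUT=(all ⊤)
  B1: | IN=(all ⊤) | OUT=(all ⊤)
  B2: | IN=(all ⊤) | OUT=(all ⊤)
  B3: | IN=(all ⊤) | OUT={e:6; rest ⊤}
  B4: | IN={e:6; rest ⊤} | OUT={c:1, e:6; rest ⊤}
  B5: | IN={e:6; rest ⊤} | OUT={e:6; rest ⊤}
  B6: | IN={e:6; rest ⊤} | OUT={c:-2, e:6; rest ⊤}
  B7: | IN=(all ⊤) | OUT=(all ⊤)
  B8: | IN=(all ⊤) | OUT=(all ⊤)
  B9: | IN=(all ⊤) | OUT=(all ⊤)

Merge at B5: IN[B5] = OUT[B4] ⊔ OUT[B6] = {a: ⊤, b: ⊤, c: ⊤, d: ⊤, e: 6, f: ⊤}
Applying B5's transfer function to that IN value gives OUT[B5] (row B5 above).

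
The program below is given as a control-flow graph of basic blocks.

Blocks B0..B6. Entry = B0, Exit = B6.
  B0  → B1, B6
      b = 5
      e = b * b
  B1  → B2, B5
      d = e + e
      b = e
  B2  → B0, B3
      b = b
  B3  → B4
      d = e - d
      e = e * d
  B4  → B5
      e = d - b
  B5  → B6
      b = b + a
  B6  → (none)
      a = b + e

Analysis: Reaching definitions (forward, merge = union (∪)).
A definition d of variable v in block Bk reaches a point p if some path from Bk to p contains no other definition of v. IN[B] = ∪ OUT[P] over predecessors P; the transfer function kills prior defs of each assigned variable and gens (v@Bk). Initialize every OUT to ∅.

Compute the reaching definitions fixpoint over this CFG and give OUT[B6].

Fixpoint table:
  B0: | IN={b@B2, d@B1, e@B0} | OUT={b@B0, d@B1, e@B0}
  B1: | IN={b@B0, d@B1, e@B0} | OUT={b@B1, d@B1, e@B0}
  B2: | IN={b@B1, d@B1, e@B0} | OUT={b@B2, d@B1, e@B0}
  B3: | IN={b@B2, d@B1, e@B0} | OUT={b@B2, d@B3, e@B3}
  B4: | IN={b@B2, d@B3, e@B3} | OUT={b@B2, d@B3, e@B4}
  B5: | IN={b@B1, b@B2, d@B1, d@B3, e@B0, e@B4} | OUT={b@B5, d@B1, d@B3, e@B0, e@B4}
  B6: | IN={b@B0, b@B5, d@B1, d@B3, e@B0, e@B4} | OUT={a@B6, b@B0, b@B5, d@B1, d@B3, e@B0, e@B4}

Merge at B6: IN[B6] = OUT[B0] ⊔ OUT[B5] = {b@B0, b@B5, d@B1, d@B3, e@B0, e@B4}
Applying B6's transfer function to that IN value gives OUT[B6] (row B6 above).

Answer: {a@B6, b@B0, b@B5, d@B1, d@B3, e@B0, e@B4}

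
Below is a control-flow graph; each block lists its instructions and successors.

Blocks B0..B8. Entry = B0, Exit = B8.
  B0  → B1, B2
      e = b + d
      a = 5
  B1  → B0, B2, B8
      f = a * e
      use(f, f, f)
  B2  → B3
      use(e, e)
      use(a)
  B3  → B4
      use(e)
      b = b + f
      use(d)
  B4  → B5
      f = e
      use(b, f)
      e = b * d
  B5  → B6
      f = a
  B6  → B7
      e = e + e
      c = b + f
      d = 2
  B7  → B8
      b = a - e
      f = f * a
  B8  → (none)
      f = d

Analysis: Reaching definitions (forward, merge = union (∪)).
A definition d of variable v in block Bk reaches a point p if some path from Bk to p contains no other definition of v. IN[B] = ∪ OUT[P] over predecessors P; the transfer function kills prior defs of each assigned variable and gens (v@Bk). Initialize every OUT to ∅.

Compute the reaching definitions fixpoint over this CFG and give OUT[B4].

Converged values:
  B0: | IN={a@B0, e@B0, f@B1} | OUT={a@B0, e@B0, f@B1}
  B1: | IN={a@B0, e@B0, f@B1} | OUT={a@B0, e@B0, f@B1}
  B2: | IN={a@B0, e@B0, f@B1} | OUT={a@B0, e@B0, f@B1}
  B3: | IN={a@B0, e@B0, f@B1} | OUT={a@B0, b@B3, e@B0, f@B1}
  B4: | IN={a@B0, b@B3, e@B0, f@B1} | OUT={a@B0, b@B3, e@B4, f@B4}
  B5: | IN={a@B0, b@B3, e@B4, f@B4} | OUT={a@B0, b@B3, e@B4, f@B5}
  B6: | IN={a@B0, b@B3, e@B4, f@B5} | OUT={a@B0, b@B3, c@B6, d@B6, e@B6, f@B5}
  B7: | IN={a@B0, b@B3, c@B6, d@B6, e@B6, f@B5} | OUT={a@B0, b@B7, c@B6, d@B6, e@B6, f@B7}
  B8: | IN={a@B0, b@B7, c@B6, d@B6, e@B0, e@B6, f@B1, f@B7} | OUT={a@B0, b@B7, c@B6, d@B6, e@B0, e@B6, f@B8}

Merge at B4: IN[B4] = OUT[B3] = {a@B0, b@B3, e@B0, f@B1}
Applying B4's transfer function to that IN value gives OUT[B4] (row B4 above).

Answer: {a@B0, b@B3, e@B4, f@B4}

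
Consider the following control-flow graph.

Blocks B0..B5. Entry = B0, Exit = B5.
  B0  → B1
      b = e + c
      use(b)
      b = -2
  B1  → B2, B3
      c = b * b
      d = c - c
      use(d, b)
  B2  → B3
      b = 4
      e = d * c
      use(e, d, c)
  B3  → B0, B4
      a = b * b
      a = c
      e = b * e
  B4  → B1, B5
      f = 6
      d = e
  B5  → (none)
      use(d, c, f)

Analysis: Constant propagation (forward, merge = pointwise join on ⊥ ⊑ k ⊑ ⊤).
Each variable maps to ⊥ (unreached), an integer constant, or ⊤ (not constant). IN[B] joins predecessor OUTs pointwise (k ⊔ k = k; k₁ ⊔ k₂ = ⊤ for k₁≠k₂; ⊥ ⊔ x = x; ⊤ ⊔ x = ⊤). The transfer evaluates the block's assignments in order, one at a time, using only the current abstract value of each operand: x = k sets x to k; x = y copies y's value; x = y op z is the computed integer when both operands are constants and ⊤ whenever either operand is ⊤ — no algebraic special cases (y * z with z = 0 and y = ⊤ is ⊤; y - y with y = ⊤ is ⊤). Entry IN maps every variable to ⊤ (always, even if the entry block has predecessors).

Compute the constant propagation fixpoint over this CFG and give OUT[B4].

Per-block solution:
  B0:  IN=(all ⊤)  OUT={b:-2; rest ⊤}
  B1:  IN=(all ⊤)  OUT=(all ⊤)
  B2:  IN=(all ⊤)  OUT={b:4; rest ⊤}
  B3:  IN=(all ⊤)  OUT=(all ⊤)
  B4:  IN=(all ⊤)  OUT={f:6; rest ⊤}
  B5:  IN={f:6; rest ⊤}  OUT={f:6; rest ⊤}

Merge at B4: IN[B4] = OUT[B3] = {a: ⊤, b: ⊤, c: ⊤, d: ⊤, e: ⊤, f: ⊤}
Applying B4's transfer function to that IN value gives OUT[B4] (row B4 above).

Answer: {a: ⊤, b: ⊤, c: ⊤, d: ⊤, e: ⊤, f: 6}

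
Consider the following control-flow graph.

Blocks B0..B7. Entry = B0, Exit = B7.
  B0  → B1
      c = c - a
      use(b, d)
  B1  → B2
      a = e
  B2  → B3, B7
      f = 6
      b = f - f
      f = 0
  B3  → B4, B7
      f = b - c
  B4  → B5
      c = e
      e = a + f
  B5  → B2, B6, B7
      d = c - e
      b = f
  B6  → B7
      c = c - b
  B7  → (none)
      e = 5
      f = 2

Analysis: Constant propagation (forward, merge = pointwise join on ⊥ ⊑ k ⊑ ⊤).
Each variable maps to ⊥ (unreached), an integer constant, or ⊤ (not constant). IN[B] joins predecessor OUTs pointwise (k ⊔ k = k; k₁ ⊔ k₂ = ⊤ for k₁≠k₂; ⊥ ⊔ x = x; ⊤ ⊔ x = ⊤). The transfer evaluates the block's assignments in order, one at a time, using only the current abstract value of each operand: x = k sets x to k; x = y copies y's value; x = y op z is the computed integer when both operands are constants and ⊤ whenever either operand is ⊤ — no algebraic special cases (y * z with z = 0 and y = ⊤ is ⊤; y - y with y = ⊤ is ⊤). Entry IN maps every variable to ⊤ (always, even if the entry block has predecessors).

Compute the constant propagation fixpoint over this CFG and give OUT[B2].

Fixpoint table:
  B0: | IN=(all ⊤) | OUT=(all ⊤)
  B1: | IN=(all ⊤) | OUT=(all ⊤)
  B2: | IN=(all ⊤) | OUT={b:0, f:0; rest ⊤}
  B3: | IN={b:0, f:0; rest ⊤} | OUT={b:0; rest ⊤}
  B4: | IN={b:0; rest ⊤} | OUT={b:0; rest ⊤}
  B5: | IN={b:0; rest ⊤} | OUT=(all ⊤)
  B6: | IN=(all ⊤) | OUT=(all ⊤)
  B7: | IN=(all ⊤) | OUT={e:5, f:2; rest ⊤}

Merge at B2: IN[B2] = OUT[B1] ⊔ OUT[B5] = {a: ⊤, b: ⊤, c: ⊤, d: ⊤, e: ⊤, f: ⊤}
Applying B2's transfer function to that IN value gives OUT[B2] (row B2 above).

Answer: {a: ⊤, b: 0, c: ⊤, d: ⊤, e: ⊤, f: 0}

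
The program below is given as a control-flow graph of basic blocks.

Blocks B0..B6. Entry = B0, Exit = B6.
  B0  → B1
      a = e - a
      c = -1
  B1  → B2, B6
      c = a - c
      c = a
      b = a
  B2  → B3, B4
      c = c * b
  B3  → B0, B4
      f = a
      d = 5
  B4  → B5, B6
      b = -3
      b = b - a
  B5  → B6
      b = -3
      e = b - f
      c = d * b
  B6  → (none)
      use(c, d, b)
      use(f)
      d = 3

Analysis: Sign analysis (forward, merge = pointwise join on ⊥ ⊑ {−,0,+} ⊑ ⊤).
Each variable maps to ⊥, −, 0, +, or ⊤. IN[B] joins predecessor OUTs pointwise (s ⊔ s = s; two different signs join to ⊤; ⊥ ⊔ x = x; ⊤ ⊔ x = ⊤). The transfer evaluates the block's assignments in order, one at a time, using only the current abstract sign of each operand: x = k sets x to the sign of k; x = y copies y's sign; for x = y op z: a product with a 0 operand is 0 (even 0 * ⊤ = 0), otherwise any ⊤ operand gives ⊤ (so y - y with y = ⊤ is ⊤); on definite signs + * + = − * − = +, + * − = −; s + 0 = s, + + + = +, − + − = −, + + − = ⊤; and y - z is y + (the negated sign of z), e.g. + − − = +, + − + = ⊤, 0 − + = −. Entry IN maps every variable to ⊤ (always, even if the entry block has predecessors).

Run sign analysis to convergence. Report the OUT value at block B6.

Per-block solution:
  B0:  IN=(all ⊤)  OUT={c:-; rest ⊤}
  B1:  IN={c:-; rest ⊤}  OUT=(all ⊤)
  B2:  IN=(all ⊤)  OUT=(all ⊤)
  B3:  IN=(all ⊤)  OUT={d:+; rest ⊤}
  B4:  IN=(all ⊤)  OUT=(all ⊤)
  B5:  IN=(all ⊤)  OUT={b:-; rest ⊤}
  B6:  IN=(all ⊤)  OUT={d:+; rest ⊤}

Merge at B6: IN[B6] = OUT[B1] ⊔ OUT[B4] ⊔ OUT[B5] = {a: ⊤, b: ⊤, c: ⊤, d: ⊤, e: ⊤, f: ⊤}
Applying B6's transfer function to that IN value gives OUT[B6] (row B6 above).

Answer: {a: ⊤, b: ⊤, c: ⊤, d: +, e: ⊤, f: ⊤}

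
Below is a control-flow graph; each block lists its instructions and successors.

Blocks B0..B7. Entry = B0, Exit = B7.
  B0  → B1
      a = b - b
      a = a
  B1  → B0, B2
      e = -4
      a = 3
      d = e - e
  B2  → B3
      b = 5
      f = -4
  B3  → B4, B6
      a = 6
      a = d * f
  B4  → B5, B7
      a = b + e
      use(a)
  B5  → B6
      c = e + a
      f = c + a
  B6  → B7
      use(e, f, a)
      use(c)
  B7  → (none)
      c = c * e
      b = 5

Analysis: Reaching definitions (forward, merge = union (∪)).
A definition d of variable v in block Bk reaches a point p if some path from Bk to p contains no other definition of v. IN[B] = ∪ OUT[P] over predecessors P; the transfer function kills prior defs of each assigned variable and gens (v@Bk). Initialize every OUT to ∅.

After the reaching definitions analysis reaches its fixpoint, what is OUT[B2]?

Answer: {a@B1, b@B2, d@B1, e@B1, f@B2}

Trace:
Converged values:
  B0:   IN={a@B1, d@B1, e@B1}   OUT={a@B0, d@B1, e@B1}
  B1:   IN={a@B0, d@B1, e@B1}   OUT={a@B1, d@B1, e@B1}
  B2:   IN={a@B1, d@B1, e@B1}   OUT={a@B1, b@B2, d@B1, e@B1, f@B2}
  B3:   IN={a@B1, b@B2, d@B1, e@B1, f@B2}   OUT={a@B3, b@B2, d@B1, e@B1, f@B2}
  B4:   IN={a@B3, b@B2, d@B1, e@B1, f@B2}   OUT={a@B4, b@B2, d@B1, e@B1, f@B2}
  B5:   IN={a@B4, b@B2, d@B1, e@B1, f@B2}   OUT={a@B4, b@B2, c@B5, d@B1, e@B1, f@B5}
  B6:   IN={a@B3, a@B4, b@B2, c@B5, d@B1, e@B1, f@B2, f@B5}   OUT={a@B3, a@B4, b@B2, c@B5, d@B1, e@B1, f@B2, f@B5}
  B7:   IN={a@B3, a@B4, b@B2, c@B5, d@B1, e@B1, f@B2, f@B5}   OUT={a@B3, a@B4, b@B7, c@B7, d@B1, e@B1, f@B2, f@B5}

Merge at B2: IN[B2] = OUT[B1] = {a@B1, d@B1, e@B1}
Applying B2's transfer function to that IN value gives OUT[B2] (row B2 above).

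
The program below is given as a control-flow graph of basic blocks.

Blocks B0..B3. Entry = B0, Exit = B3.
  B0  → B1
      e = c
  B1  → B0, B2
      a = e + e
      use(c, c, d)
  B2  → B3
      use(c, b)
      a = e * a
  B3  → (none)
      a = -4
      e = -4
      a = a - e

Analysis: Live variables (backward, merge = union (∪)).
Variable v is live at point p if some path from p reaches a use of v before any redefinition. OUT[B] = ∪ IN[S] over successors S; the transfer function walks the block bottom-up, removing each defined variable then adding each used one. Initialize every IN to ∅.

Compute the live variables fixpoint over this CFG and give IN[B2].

Answer: {a, b, c, e}

Derivation:
Converged values:
  B0: | IN={b, c, d} | OUT={b, c, d, e}
  B1: | IN={b, c, d, e} | OUT={a, b, c, d, e}
  B2: | IN={a, b, c, e} | OUT={}
  B3: | IN={} | OUT={}

Merge at B2: OUT[B2] = IN[B3] = {}
Applying B2's transfer function to that OUT value gives IN[B2] (row B2 above).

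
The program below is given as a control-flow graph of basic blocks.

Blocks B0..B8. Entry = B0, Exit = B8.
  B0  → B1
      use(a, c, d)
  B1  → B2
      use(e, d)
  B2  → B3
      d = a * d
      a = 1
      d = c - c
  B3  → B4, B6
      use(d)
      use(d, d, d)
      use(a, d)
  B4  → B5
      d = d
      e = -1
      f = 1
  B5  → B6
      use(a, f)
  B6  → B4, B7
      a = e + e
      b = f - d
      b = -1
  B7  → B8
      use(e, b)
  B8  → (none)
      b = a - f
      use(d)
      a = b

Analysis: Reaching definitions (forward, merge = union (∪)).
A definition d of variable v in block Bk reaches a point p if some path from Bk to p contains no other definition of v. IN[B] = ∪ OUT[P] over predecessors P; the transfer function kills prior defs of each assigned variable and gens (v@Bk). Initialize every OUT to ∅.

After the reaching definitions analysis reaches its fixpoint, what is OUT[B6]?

Answer: {a@B6, b@B6, d@B2, d@B4, e@B4, f@B4}

Trace:
Converged values:
  B0: | IN={} | OUT={}
  B1: | IN={} | OUT={}
  B2: | IN={} | OUT={a@B2, d@B2}
  B3: | IN={a@B2, d@B2} | OUT={a@B2, d@B2}
  B4: | IN={a@B2, a@B6, b@B6, d@B2, d@B4, e@B4, f@B4} | OUT={a@B2, a@B6, b@B6, d@B4, e@B4, f@B4}
  B5: | IN={a@B2, a@B6, b@B6, d@B4, e@B4, f@B4} | OUT={a@B2, a@B6, b@B6, d@B4, e@B4, f@B4}
  B6: | IN={a@B2, a@B6, b@B6, d@B2, d@B4, e@B4, f@B4} | OUT={a@B6, b@B6, d@B2, d@B4, e@B4, f@B4}
  B7: | IN={a@B6, b@B6, d@B2, d@B4, e@B4, f@B4} | OUT={a@B6, b@B6, d@B2, d@B4, e@B4, f@B4}
  B8: | IN={a@B6, b@B6, d@B2, d@B4, e@B4, f@B4} | OUT={a@B8, b@B8, d@B2, d@B4, e@B4, f@B4}

Merge at B6: IN[B6] = OUT[B3] ⊔ OUT[B5] = {a@B2, a@B6, b@B6, d@B2, d@B4, e@B4, f@B4}
Applying B6's transfer function to that IN value gives OUT[B6] (row B6 above).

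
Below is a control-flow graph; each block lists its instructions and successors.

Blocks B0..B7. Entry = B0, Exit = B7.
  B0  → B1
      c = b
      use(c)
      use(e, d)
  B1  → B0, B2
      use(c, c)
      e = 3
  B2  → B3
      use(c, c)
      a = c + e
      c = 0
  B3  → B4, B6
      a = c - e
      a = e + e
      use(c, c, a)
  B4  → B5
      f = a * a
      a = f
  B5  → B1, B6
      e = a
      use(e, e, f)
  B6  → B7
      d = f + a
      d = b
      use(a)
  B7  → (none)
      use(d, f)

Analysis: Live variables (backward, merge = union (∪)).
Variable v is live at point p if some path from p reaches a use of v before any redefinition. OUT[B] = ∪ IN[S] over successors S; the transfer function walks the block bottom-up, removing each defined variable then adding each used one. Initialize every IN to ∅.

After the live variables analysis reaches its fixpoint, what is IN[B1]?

Answer: {b, c, d, f}

Working:
Converged values:
  B0: | IN={b, d, e, f} | OUT={b, c, d, f}
  B1: | IN={b, c, d, f} | OUT={b, c, d, e, f}
  B2: | IN={b, c, d, e, f} | OUT={b, c, d, e, f}
  B3: | IN={b, c, d, e, f} | OUT={a, b, c, d, f}
  B4: | IN={a, b, c, d} | OUT={a, b, c, d, f}
  B5: | IN={a, b, c, d, f} | OUT={a, b, c, d, f}
  B6: | IN={a, b, f} | OUT={d, f}
  B7: | IN={d, f} | OUT={}

Merge at B1: OUT[B1] = IN[B0] ⊔ IN[B2] = {b, c, d, e, f}
Applying B1's transfer function to that OUT value gives IN[B1] (row B1 above).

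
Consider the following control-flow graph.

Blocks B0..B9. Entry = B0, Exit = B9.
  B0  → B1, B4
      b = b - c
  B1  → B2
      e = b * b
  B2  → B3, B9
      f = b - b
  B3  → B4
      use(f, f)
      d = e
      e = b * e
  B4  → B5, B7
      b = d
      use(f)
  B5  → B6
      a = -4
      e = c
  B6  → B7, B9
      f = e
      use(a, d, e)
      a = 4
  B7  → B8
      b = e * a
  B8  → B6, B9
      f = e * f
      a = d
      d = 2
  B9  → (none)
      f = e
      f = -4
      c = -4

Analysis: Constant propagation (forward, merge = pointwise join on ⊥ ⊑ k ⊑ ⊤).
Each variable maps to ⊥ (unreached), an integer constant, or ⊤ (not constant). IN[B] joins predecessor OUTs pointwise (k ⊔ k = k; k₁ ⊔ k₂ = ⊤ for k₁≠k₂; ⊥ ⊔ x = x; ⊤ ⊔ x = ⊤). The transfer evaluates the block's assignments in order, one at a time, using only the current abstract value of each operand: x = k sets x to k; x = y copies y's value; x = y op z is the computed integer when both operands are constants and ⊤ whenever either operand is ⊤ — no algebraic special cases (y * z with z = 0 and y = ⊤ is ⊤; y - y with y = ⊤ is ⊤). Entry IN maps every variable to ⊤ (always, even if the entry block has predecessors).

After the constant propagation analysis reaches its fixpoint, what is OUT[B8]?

Answer: {a: ⊤, b: ⊤, c: ⊤, d: 2, e: ⊤, f: ⊤}

Working:
Converged values:
  B0: | IN=(all ⊤) | OUT=(all ⊤)
  B1: | IN=(all ⊤) | OUT=(all ⊤)
  B2: | IN=(all ⊤) | OUT=(all ⊤)
  B3: | IN=(all ⊤) | OUT=(all ⊤)
  B4: | IN=(all ⊤) | OUT=(all ⊤)
  B5: | IN=(all ⊤) | OUT={a:-4; rest ⊤}
  B6: | IN=(all ⊤) | OUT={a:4; rest ⊤}
  B7: | IN=(all ⊤) | OUT=(all ⊤)
  B8: | IN=(all ⊤) | OUT={d:2; rest ⊤}
  B9: | IN=(all ⊤) | OUT={c:-4, f:-4; rest ⊤}

Merge at B8: IN[B8] = OUT[B7] = {a: ⊤, b: ⊤, c: ⊤, d: ⊤, e: ⊤, f: ⊤}
Applying B8's transfer function to that IN value gives OUT[B8] (row B8 above).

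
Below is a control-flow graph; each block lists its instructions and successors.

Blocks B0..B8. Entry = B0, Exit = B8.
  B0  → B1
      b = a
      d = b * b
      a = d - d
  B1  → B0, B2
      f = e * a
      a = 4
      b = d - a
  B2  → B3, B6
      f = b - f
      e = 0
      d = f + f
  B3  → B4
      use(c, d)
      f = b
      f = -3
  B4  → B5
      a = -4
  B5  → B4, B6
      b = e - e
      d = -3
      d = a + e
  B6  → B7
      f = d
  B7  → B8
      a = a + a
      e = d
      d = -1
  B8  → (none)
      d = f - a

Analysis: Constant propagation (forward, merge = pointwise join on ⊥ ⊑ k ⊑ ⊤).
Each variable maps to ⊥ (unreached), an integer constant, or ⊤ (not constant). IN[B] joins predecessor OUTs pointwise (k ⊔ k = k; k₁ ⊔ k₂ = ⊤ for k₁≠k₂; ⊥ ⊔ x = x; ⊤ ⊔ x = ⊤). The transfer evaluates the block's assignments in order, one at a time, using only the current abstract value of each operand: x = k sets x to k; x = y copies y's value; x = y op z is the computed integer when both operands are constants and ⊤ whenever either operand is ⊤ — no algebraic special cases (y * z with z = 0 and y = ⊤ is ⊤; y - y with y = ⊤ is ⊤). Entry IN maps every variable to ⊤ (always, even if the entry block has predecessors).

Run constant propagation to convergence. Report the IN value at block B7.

Answer: {a: ⊤, b: ⊤, c: ⊤, d: ⊤, e: 0, f: ⊤}

Derivation:
Converged values:
  B0: | IN=(all ⊤) | OUT=(all ⊤)
  B1: | IN=(all ⊤) | OUT={a:4; rest ⊤}
  B2: | IN={a:4; rest ⊤} | OUT={a:4, e:0; rest ⊤}
  B3: | IN={a:4, e:0; rest ⊤} | OUT={a:4, e:0, f:-3; rest ⊤}
  B4: | IN={e:0, f:-3; rest ⊤} | OUT={a:-4, e:0, f:-3; rest ⊤}
  B5: | IN={a:-4, e:0, f:-3; rest ⊤} | OUT={a:-4, b:0, d:-4, e:0, f:-3; rest ⊤}
  B6: | IN={e:0; rest ⊤} | OUT={e:0; rest ⊤}
  B7: | IN={e:0; rest ⊤} | OUT={d:-1; rest ⊤}
  B8: | IN={d:-1; rest ⊤} | OUT=(all ⊤)

Merge at B7: IN[B7] = OUT[B6] = {a: ⊤, b: ⊤, c: ⊤, d: ⊤, e: 0, f: ⊤}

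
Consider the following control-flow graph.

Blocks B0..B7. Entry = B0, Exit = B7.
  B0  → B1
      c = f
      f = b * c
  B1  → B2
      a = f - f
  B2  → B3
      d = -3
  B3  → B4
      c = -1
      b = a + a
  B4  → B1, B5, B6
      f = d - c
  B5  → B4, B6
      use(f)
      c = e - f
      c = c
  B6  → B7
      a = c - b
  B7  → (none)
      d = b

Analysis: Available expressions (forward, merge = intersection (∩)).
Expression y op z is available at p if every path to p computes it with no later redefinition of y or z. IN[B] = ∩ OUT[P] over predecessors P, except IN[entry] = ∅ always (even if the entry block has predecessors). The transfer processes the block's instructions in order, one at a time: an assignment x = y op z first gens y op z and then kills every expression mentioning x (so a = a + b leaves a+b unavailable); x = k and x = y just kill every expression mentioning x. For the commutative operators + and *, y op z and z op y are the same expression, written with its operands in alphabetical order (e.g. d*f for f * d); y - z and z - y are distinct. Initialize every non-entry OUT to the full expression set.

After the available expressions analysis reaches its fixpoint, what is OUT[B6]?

Answer: {c-b}

Working:
Converged values:
  B0:  IN={}  OUT={b*c}
  B1:  IN={}  OUT={f-f}
  B2:  IN={f-f}  OUT={f-f}
  B3:  IN={f-f}  OUT={a+a, f-f}
  B4:  IN={a+a}  OUT={a+a, d-c}
  B5:  IN={a+a, d-c}  OUT={a+a, e-f}
  B6:  IN={a+a}  OUT={c-b}
  B7:  IN={c-b}  OUT={c-b}

Merge at B6: IN[B6] = OUT[B4] ∩ OUT[B5] = {a+a}
Applying B6's transfer function to that IN value gives OUT[B6] (row B6 above).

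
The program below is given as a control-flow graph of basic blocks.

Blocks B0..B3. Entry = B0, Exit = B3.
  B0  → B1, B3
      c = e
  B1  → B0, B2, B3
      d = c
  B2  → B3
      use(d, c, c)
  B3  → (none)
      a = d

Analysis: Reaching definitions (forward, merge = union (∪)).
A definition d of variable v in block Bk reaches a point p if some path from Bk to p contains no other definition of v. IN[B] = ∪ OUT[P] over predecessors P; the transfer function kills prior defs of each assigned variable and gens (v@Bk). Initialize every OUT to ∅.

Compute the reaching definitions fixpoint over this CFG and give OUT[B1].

Answer: {c@B0, d@B1}

Derivation:
Fixpoint table:
  B0:  IN={c@B0, d@B1}  OUT={c@B0, d@B1}
  B1:  IN={c@B0, d@B1}  OUT={c@B0, d@B1}
  B2:  IN={c@B0, d@B1}  OUT={c@B0, d@B1}
  B3:  IN={c@B0, d@B1}  OUT={a@B3, c@B0, d@B1}

Merge at B1: IN[B1] = OUT[B0] = {c@B0, d@B1}
Applying B1's transfer function to that IN value gives OUT[B1] (row B1 above).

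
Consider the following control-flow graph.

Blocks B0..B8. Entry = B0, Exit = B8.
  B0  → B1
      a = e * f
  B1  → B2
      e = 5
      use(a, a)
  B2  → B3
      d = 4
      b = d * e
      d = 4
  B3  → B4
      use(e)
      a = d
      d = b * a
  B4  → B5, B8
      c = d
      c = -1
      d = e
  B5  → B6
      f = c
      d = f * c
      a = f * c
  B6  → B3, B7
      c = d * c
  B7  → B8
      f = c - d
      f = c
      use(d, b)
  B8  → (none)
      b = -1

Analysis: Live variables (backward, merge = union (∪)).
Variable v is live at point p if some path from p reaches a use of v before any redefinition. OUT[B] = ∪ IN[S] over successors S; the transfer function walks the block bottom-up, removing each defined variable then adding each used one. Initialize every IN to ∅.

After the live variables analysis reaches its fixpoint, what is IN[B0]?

Fixpoint table:
  B0:  IN={e, f}  OUT={a}
  B1:  IN={a}  OUT={e}
  B2:  IN={e}  OUT={b, d, e}
  B3:  IN={b, d, e}  OUT={b, d, e}
  B4:  IN={b, d, e}  OUT={b, c, e}
  B5:  IN={b, c, e}  OUT={b, c, d, e}
  B6:  IN={b, c, d, e}  OUT={b, c, d, e}
  B7:  IN={b, c, d}  OUT={}
  B8:  IN={}  OUT={}

Merge at B0: OUT[B0] = IN[B1] = {a}
Applying B0's transfer function to that OUT value gives IN[B0] (row B0 above).

Answer: {e, f}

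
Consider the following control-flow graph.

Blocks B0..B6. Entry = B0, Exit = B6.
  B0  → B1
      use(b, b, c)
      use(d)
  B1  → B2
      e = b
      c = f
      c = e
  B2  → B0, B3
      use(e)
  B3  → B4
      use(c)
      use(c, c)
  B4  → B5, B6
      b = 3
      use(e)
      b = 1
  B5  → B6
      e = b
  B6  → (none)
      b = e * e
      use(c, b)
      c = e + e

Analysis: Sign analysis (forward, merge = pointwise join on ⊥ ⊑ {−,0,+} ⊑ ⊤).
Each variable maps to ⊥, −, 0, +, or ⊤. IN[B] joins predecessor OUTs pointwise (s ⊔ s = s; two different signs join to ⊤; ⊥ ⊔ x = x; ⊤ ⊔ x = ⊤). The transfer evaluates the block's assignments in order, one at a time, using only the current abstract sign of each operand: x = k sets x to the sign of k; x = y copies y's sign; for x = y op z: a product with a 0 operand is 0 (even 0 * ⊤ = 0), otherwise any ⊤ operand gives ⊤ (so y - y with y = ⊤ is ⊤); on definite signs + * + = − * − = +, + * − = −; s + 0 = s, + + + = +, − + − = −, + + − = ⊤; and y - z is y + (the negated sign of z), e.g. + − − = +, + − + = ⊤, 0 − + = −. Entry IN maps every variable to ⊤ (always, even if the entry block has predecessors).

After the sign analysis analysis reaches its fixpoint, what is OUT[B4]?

Fixpoint table:
  B0:  IN=(all ⊤)  OUT=(all ⊤)
  B1:  IN=(all ⊤)  OUT=(all ⊤)
  B2:  IN=(all ⊤)  OUT=(all ⊤)
  B3:  IN=(all ⊤)  OUT=(all ⊤)
  B4:  IN=(all ⊤)  OUT={b:+; rest ⊤}
  B5:  IN={b:+; rest ⊤}  OUT={b:+, e:+; rest ⊤}
  B6:  IN={b:+; rest ⊤}  OUT=(all ⊤)

Merge at B4: IN[B4] = OUT[B3] = {a: ⊤, b: ⊤, c: ⊤, d: ⊤, e: ⊤, f: ⊤}
Applying B4's transfer function to that IN value gives OUT[B4] (row B4 above).

Answer: {a: ⊤, b: +, c: ⊤, d: ⊤, e: ⊤, f: ⊤}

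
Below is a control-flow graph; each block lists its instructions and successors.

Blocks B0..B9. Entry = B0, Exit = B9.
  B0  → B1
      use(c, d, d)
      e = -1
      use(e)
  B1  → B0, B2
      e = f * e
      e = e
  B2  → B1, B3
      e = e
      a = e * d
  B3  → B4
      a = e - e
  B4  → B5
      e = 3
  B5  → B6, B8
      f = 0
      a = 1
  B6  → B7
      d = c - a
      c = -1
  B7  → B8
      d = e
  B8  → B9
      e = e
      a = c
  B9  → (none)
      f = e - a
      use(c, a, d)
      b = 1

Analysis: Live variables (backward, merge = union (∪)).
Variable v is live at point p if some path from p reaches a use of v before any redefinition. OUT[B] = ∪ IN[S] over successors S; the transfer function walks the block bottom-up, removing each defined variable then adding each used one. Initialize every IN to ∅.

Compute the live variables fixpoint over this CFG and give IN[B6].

Answer: {a, c, e}

Working:
Per-block solution:
  B0:  IN={c, d, f}  OUT={c, d, e, f}
  B1:  IN={c, d, e, f}  OUT={c, d, e, f}
  B2:  IN={c, d, e, f}  OUT={c, d, e, f}
  B3:  IN={c, d, e}  OUT={c, d}
  B4:  IN={c, d}  OUT={c, d, e}
  B5:  IN={c, d, e}  OUT={a, c, d, e}
  B6:  IN={a, c, e}  OUT={c, e}
  B7:  IN={c, e}  OUT={c, d, e}
  B8:  IN={c, d, e}  OUT={a, c, d, e}
  B9:  IN={a, c, d, e}  OUT={}

Merge at B6: OUT[B6] = IN[B7] = {c, e}
Applying B6's transfer function to that OUT value gives IN[B6] (row B6 above).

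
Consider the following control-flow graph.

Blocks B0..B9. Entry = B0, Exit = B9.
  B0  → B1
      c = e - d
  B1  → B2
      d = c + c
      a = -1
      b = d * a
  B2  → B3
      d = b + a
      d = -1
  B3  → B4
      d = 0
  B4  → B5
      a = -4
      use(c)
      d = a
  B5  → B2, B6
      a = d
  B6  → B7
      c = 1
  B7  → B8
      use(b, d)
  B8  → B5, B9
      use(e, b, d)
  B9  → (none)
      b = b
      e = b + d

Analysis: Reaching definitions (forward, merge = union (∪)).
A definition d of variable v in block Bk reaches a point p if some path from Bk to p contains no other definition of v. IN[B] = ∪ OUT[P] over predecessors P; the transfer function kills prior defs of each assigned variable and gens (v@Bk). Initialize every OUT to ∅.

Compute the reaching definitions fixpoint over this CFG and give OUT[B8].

Answer: {a@B5, b@B1, c@B6, d@B4}

Working:
Converged values:
  B0:   IN={}   OUT={c@B0}
  B1:   IN={c@B0}   OUT={a@B1, b@B1, c@B0, d@B1}
  B2:   IN={a@B1, a@B5, b@B1, c@B0, c@B6, d@B1, d@B4}   OUT={a@B1, a@B5, b@B1, c@B0, c@B6, d@B2}
  B3:   IN={a@B1, a@B5, b@B1, c@B0, c@B6, d@B2}   OUT={a@B1, a@B5, b@B1, c@B0, c@B6, d@B3}
  B4:   IN={a@B1, a@B5, b@B1, c@B0, c@B6, d@B3}   OUT={a@B4, b@B1, c@B0, c@B6, d@B4}
  B5:   IN={a@B4, a@B5, b@B1, c@B0, c@B6, d@B4}   OUT={a@B5, b@B1, c@B0, c@B6, d@B4}
  B6:   IN={a@B5, b@B1, c@B0, c@B6, d@B4}   OUT={a@B5, b@B1, c@B6, d@B4}
  B7:   IN={a@B5, b@B1, c@B6, d@B4}   OUT={a@B5, b@B1, c@B6, d@B4}
  B8:   IN={a@B5, b@B1, c@B6, d@B4}   OUT={a@B5, b@B1, c@B6, d@B4}
  B9:   IN={a@B5, b@B1, c@B6, d@B4}   OUT={a@B5, b@B9, c@B6, d@B4, e@B9}

Merge at B8: IN[B8] = OUT[B7] = {a@B5, b@B1, c@B6, d@B4}
Applying B8's transfer function to that IN value gives OUT[B8] (row B8 above).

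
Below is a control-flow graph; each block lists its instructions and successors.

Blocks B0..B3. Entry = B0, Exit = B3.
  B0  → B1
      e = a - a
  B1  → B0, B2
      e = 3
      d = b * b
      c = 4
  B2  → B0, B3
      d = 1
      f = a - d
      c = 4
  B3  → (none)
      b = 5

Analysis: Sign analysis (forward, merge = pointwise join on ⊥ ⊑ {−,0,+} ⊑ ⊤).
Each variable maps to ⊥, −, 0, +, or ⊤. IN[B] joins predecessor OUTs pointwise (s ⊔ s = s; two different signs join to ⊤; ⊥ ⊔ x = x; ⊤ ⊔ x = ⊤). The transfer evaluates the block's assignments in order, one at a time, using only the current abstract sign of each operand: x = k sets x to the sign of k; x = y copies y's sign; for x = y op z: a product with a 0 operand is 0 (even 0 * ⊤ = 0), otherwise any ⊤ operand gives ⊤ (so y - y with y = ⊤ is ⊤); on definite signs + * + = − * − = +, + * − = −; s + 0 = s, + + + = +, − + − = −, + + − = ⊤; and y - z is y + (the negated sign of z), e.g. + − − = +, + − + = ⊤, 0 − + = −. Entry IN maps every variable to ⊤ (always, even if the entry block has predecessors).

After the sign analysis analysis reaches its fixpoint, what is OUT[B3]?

Answer: {a: ⊤, b: +, c: +, d: +, e: +, f: ⊤}

Trace:
Per-block solution:
  B0: | IN=(all ⊤) | OUT=(all ⊤)
  B1: | IN=(all ⊤) | OUT={c:+, e:+; rest ⊤}
  B2: | IN={c:+, e:+; rest ⊤} | OUT={c:+, d:+, e:+; rest ⊤}
  B3: | IN={c:+, d:+, e:+; rest ⊤} | OUT={b:+, c:+, d:+, e:+; rest ⊤}

Merge at B3: IN[B3] = OUT[B2] = {a: ⊤, b: ⊤, c: +, d: +, e: +, f: ⊤}
Applying B3's transfer function to that IN value gives OUT[B3] (row B3 above).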